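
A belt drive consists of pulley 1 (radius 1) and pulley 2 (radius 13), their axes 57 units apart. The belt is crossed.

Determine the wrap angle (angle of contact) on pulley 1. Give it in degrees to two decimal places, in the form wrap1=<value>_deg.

wrap1=208.44_deg

crossed belt: β = asin((r1+r2)/C) = asin(14/57) = 14.2181°
wrap1 = wrap2 = π + 2β = 208.4362°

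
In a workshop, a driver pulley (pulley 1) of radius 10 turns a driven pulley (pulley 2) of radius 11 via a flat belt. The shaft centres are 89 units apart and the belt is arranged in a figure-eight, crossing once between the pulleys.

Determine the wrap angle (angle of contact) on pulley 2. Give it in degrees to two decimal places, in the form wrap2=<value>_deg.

wrap2=207.30_deg

crossed belt: β = asin((r1+r2)/C) = asin(21/89) = 13.6479°
wrap1 = wrap2 = π + 2β = 207.2959°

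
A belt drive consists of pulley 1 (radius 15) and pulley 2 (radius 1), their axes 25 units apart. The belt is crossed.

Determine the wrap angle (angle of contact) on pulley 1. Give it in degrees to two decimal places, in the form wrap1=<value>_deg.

wrap1=259.58_deg

crossed belt: β = asin((r1+r2)/C) = asin(16/25) = 39.7918°
wrap1 = wrap2 = π + 2β = 259.5836°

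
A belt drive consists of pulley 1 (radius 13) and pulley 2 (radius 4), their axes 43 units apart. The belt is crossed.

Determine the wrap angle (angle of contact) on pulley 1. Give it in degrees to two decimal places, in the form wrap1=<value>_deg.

wrap1=226.58_deg

crossed belt: β = asin((r1+r2)/C) = asin(17/43) = 23.2877°
wrap1 = wrap2 = π + 2β = 226.5755°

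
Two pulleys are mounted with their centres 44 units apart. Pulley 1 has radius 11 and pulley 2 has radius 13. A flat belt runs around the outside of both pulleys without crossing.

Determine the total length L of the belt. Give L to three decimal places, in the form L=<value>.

L=163.489

open belt: β = asin((r2−r1)/C) = asin(2/44) = 2.6053°
wrap1 = π − 2β = 174.7895°
wrap2 = π + 2β = 185.2105°
tangent length = C·cosβ = 43.9545
L = r1·wrap1 + r2·wrap2 + 2·C·cosβ = 11·3.0507 + 13·3.2325 + 2·43.9545 = 163.4891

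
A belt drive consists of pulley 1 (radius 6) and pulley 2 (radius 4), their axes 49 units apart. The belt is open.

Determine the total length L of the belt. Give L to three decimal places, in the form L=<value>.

L=129.498

open belt: β = asin((r2−r1)/C) = asin(-2/49) = -2.3393°
wrap1 = π − 2β = 184.6785°
wrap2 = π + 2β = 175.3215°
tangent length = C·cosβ = 48.9592
L = r1·wrap1 + r2·wrap2 + 2·C·cosβ = 6·3.2232 + 4·3.0599 + 2·48.9592 = 129.4976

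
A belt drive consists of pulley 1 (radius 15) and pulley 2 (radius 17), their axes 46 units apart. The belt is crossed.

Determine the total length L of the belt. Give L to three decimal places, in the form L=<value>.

crossed belt: β = asin((r1+r2)/C) = asin(32/46) = 44.0792°
wrap1 = wrap2 = π + 2β = 268.1584°
tangent length = C·cosβ = 33.0454
L = (r1+r2)·wrap + 2·C·cosβ = 32·4.6802 + 2·33.0454 = 215.8588

L=215.859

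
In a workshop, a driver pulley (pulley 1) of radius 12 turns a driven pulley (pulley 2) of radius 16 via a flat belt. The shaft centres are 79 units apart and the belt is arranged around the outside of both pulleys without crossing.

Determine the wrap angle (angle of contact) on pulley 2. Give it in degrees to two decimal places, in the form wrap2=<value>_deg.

open belt: β = asin((r2−r1)/C) = asin(4/79) = 2.9023°
wrap1 = π − 2β = 174.1954°
wrap2 = π + 2β = 185.8046°

wrap2=185.80_deg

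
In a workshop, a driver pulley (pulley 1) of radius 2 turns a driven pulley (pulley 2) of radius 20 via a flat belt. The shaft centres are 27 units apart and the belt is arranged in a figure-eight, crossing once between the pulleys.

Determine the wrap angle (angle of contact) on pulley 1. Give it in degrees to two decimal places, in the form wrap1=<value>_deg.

wrap1=289.14_deg

crossed belt: β = asin((r1+r2)/C) = asin(22/27) = 54.5691°
wrap1 = wrap2 = π + 2β = 289.1381°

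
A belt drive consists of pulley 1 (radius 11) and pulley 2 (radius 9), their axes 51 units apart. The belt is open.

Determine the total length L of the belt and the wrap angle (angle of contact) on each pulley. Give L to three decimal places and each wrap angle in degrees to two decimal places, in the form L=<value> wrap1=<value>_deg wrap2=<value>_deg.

open belt: β = asin((r2−r1)/C) = asin(-2/51) = -2.2475°
wrap1 = π − 2β = 184.4949°
wrap2 = π + 2β = 175.5051°
tangent length = C·cosβ = 50.9608
L = r1·wrap1 + r2·wrap2 + 2·C·cosβ = 11·3.2200 + 9·3.0631 + 2·50.9608 = 164.9103

L=164.910 wrap1=184.49_deg wrap2=175.51_deg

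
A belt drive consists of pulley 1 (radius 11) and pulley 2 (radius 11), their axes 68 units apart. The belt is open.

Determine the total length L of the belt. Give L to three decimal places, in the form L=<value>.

L=205.115

open belt: β = asin((r2−r1)/C) = asin(0/68) = 0.0000°
wrap1 = π − 2β = 180.0000°
wrap2 = π + 2β = 180.0000°
tangent length = C·cosβ = 68.0000
L = r1·wrap1 + r2·wrap2 + 2·C·cosβ = 11·3.1416 + 11·3.1416 + 2·68.0000 = 205.1150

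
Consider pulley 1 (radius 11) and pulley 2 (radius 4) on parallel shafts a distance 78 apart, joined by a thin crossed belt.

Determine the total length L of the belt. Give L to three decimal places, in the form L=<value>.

L=206.017

crossed belt: β = asin((r1+r2)/C) = asin(15/78) = 11.0875°
wrap1 = wrap2 = π + 2β = 202.1750°
tangent length = C·cosβ = 76.5441
L = (r1+r2)·wrap + 2·C·cosβ = 15·3.5286 + 2·76.5441 = 206.0175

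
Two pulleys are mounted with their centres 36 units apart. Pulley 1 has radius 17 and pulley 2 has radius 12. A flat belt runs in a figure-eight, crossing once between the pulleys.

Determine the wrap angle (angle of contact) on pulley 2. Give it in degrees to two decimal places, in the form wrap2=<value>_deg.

crossed belt: β = asin((r1+r2)/C) = asin(29/36) = 53.6639°
wrap1 = wrap2 = π + 2β = 287.3279°

wrap2=287.33_deg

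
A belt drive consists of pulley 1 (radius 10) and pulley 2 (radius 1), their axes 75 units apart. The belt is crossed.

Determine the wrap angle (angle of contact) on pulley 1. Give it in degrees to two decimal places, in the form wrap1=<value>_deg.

crossed belt: β = asin((r1+r2)/C) = asin(11/75) = 8.4338°
wrap1 = wrap2 = π + 2β = 196.8676°

wrap1=196.87_deg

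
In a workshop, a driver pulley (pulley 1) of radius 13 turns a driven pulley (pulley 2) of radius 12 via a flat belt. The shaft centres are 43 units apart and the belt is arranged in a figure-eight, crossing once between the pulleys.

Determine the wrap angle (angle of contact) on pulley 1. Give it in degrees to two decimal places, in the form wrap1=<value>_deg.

crossed belt: β = asin((r1+r2)/C) = asin(25/43) = 35.5487°
wrap1 = wrap2 = π + 2β = 251.0975°

wrap1=251.10_deg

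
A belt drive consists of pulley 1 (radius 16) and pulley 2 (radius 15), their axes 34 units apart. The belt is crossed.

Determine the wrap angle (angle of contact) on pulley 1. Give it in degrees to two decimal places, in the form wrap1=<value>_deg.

crossed belt: β = asin((r1+r2)/C) = asin(31/34) = 65.7504°
wrap1 = wrap2 = π + 2β = 311.5007°

wrap1=311.50_deg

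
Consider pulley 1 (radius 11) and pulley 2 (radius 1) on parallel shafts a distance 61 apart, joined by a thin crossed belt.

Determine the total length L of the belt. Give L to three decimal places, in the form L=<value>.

L=162.067

crossed belt: β = asin((r1+r2)/C) = asin(12/61) = 11.3453°
wrap1 = wrap2 = π + 2β = 202.6906°
tangent length = C·cosβ = 59.8080
L = (r1+r2)·wrap + 2·C·cosβ = 12·3.5376 + 2·59.8080 = 162.0675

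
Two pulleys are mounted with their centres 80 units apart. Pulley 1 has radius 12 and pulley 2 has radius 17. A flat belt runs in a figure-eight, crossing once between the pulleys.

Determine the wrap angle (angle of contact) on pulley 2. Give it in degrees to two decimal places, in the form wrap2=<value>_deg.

wrap2=222.51_deg

crossed belt: β = asin((r1+r2)/C) = asin(29/80) = 21.2538°
wrap1 = wrap2 = π + 2β = 222.5076°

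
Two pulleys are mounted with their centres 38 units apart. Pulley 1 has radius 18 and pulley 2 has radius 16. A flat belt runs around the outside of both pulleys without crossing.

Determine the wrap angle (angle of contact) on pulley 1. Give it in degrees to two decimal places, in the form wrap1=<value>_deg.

wrap1=186.03_deg

open belt: β = asin((r2−r1)/C) = asin(-2/38) = -3.0170°
wrap1 = π − 2β = 186.0339°
wrap2 = π + 2β = 173.9661°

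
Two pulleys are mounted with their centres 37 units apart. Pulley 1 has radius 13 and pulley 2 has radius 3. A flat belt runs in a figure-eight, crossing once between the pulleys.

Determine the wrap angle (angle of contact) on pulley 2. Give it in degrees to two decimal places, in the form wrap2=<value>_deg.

wrap2=231.24_deg

crossed belt: β = asin((r1+r2)/C) = asin(16/37) = 25.6220°
wrap1 = wrap2 = π + 2β = 231.2441°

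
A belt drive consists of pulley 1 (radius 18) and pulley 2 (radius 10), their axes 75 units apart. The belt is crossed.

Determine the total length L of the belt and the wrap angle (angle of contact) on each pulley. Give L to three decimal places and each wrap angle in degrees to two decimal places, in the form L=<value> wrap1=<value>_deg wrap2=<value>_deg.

L=248.545 wrap1=223.84_deg wrap2=223.84_deg

crossed belt: β = asin((r1+r2)/C) = asin(28/75) = 21.9213°
wrap1 = wrap2 = π + 2β = 223.8427°
tangent length = C·cosβ = 69.5773
L = (r1+r2)·wrap + 2·C·cosβ = 28·3.9068 + 2·69.5773 = 248.5448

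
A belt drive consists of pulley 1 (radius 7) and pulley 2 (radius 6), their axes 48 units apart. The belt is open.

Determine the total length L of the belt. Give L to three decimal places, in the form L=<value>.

open belt: β = asin((r2−r1)/C) = asin(-1/48) = -1.1937°
wrap1 = π − 2β = 182.3875°
wrap2 = π + 2β = 177.6125°
tangent length = C·cosβ = 47.9896
L = r1·wrap1 + r2·wrap2 + 2·C·cosβ = 7·3.1833 + 6·3.0999 + 2·47.9896 = 136.8615

L=136.862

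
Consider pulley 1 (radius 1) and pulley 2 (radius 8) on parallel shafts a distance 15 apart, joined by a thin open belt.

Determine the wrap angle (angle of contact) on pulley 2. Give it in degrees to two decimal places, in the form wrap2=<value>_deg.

wrap2=235.64_deg

open belt: β = asin((r2−r1)/C) = asin(7/15) = 27.8181°
wrap1 = π − 2β = 124.3637°
wrap2 = π + 2β = 235.6363°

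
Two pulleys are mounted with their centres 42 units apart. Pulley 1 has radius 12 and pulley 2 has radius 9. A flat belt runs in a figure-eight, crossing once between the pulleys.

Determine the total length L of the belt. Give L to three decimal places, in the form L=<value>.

crossed belt: β = asin((r1+r2)/C) = asin(21/42) = 30.0000°
wrap1 = wrap2 = π + 2β = 240.0000°
tangent length = C·cosβ = 36.3731
L = (r1+r2)·wrap + 2·C·cosβ = 21·4.1888 + 2·36.3731 = 160.7107

L=160.711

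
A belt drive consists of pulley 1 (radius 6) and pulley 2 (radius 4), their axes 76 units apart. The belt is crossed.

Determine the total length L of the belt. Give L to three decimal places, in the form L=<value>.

crossed belt: β = asin((r1+r2)/C) = asin(10/76) = 7.5608°
wrap1 = wrap2 = π + 2β = 195.1217°
tangent length = C·cosβ = 75.3392
L = (r1+r2)·wrap + 2·C·cosβ = 10·3.4055 + 2·75.3392 = 184.7336

L=184.734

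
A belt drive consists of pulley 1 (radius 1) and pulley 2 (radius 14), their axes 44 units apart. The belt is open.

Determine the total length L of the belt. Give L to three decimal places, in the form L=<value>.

open belt: β = asin((r2−r1)/C) = asin(13/44) = 17.1848°
wrap1 = π − 2β = 145.6304°
wrap2 = π + 2β = 214.3696°
tangent length = C·cosβ = 42.0357
L = r1·wrap1 + r2·wrap2 + 2·C·cosβ = 1·2.5417 + 14·3.7415 + 2·42.0357 = 138.9935

L=138.994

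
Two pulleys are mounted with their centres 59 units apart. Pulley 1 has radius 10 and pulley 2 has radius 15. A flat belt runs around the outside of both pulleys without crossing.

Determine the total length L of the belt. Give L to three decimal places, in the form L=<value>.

open belt: β = asin((r2−r1)/C) = asin(5/59) = 4.8614°
wrap1 = π − 2β = 170.2772°
wrap2 = π + 2β = 189.7228°
tangent length = C·cosβ = 58.7878
L = r1·wrap1 + r2·wrap2 + 2·C·cosβ = 10·2.9719 + 15·3.3113 + 2·58.7878 = 196.9638

L=196.964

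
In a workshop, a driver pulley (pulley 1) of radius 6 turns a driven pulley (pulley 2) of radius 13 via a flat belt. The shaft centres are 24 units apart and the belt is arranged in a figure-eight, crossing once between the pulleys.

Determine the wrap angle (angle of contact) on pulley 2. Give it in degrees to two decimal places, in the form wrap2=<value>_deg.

crossed belt: β = asin((r1+r2)/C) = asin(19/24) = 52.3415°
wrap1 = wrap2 = π + 2β = 284.6831°

wrap2=284.68_deg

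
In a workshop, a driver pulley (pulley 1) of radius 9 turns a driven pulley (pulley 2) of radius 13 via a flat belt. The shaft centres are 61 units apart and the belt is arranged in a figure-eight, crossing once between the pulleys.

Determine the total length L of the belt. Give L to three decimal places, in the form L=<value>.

L=199.139

crossed belt: β = asin((r1+r2)/C) = asin(22/61) = 21.1405°
wrap1 = wrap2 = π + 2β = 222.2809°
tangent length = C·cosβ = 56.8946
L = (r1+r2)·wrap + 2·C·cosβ = 22·3.8795 + 2·56.8946 = 199.1390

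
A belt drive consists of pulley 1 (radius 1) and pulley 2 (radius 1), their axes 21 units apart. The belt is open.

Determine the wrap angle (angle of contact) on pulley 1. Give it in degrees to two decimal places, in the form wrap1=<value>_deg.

open belt: β = asin((r2−r1)/C) = asin(0/21) = 0.0000°
wrap1 = π − 2β = 180.0000°
wrap2 = π + 2β = 180.0000°

wrap1=180.00_deg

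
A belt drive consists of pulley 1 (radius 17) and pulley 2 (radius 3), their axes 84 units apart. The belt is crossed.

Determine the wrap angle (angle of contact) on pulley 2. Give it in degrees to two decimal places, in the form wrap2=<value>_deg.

wrap2=207.55_deg

crossed belt: β = asin((r1+r2)/C) = asin(20/84) = 13.7741°
wrap1 = wrap2 = π + 2β = 207.5483°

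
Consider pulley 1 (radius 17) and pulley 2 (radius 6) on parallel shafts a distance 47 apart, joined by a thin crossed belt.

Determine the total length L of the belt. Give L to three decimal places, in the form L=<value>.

crossed belt: β = asin((r1+r2)/C) = asin(23/47) = 29.2986°
wrap1 = wrap2 = π + 2β = 238.5973°
tangent length = C·cosβ = 40.9878
L = (r1+r2)·wrap + 2·C·cosβ = 23·4.1643 + 2·40.9878 = 177.7547

L=177.755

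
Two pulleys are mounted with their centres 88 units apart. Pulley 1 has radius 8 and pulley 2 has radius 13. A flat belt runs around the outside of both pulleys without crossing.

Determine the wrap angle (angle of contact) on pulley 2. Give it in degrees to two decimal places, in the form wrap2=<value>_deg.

open belt: β = asin((r2−r1)/C) = asin(5/88) = 3.2572°
wrap1 = π − 2β = 173.4856°
wrap2 = π + 2β = 186.5144°

wrap2=186.51_deg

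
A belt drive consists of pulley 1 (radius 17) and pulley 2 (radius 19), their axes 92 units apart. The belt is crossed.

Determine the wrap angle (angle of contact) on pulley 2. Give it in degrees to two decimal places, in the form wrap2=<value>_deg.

wrap2=226.07_deg

crossed belt: β = asin((r1+r2)/C) = asin(36/92) = 23.0357°
wrap1 = wrap2 = π + 2β = 226.0714°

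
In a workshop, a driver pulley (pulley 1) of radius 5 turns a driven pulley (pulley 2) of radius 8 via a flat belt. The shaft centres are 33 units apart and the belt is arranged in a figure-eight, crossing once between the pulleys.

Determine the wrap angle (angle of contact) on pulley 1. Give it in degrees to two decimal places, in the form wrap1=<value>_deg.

crossed belt: β = asin((r1+r2)/C) = asin(13/33) = 23.1998°
wrap1 = wrap2 = π + 2β = 226.3997°

wrap1=226.40_deg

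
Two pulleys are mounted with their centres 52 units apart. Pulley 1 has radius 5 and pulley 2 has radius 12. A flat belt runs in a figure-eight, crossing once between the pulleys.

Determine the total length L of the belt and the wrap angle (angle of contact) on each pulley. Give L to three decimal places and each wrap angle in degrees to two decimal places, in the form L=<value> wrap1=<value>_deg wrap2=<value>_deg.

crossed belt: β = asin((r1+r2)/C) = asin(17/52) = 19.0821°
wrap1 = wrap2 = π + 2β = 218.1642°
tangent length = C·cosβ = 49.1426
L = (r1+r2)·wrap + 2·C·cosβ = 17·3.8077 + 2·49.1426 = 163.0159

L=163.016 wrap1=218.16_deg wrap2=218.16_deg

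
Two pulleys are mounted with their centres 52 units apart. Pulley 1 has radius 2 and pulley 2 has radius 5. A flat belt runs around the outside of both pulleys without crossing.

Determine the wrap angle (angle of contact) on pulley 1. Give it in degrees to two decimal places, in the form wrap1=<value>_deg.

open belt: β = asin((r2−r1)/C) = asin(3/52) = 3.3074°
wrap1 = π − 2β = 173.3853°
wrap2 = π + 2β = 186.6147°

wrap1=173.39_deg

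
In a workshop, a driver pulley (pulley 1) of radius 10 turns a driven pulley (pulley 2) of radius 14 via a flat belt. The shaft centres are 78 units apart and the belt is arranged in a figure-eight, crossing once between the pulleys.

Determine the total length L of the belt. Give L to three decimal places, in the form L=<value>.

crossed belt: β = asin((r1+r2)/C) = asin(24/78) = 17.9202°
wrap1 = wrap2 = π + 2β = 215.8404°
tangent length = C·cosβ = 74.2159
L = (r1+r2)·wrap + 2·C·cosβ = 24·3.7671 + 2·74.2159 = 238.8428

L=238.843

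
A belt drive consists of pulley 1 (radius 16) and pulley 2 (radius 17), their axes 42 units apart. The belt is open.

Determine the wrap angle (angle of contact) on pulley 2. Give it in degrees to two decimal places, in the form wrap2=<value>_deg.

wrap2=182.73_deg

open belt: β = asin((r2−r1)/C) = asin(1/42) = 1.3643°
wrap1 = π − 2β = 177.2714°
wrap2 = π + 2β = 182.7286°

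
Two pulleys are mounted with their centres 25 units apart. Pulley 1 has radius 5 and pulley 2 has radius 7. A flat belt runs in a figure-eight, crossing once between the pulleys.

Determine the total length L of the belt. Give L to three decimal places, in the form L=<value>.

crossed belt: β = asin((r1+r2)/C) = asin(12/25) = 28.6854°
wrap1 = wrap2 = π + 2β = 237.3708°
tangent length = C·cosβ = 21.9317
L = (r1+r2)·wrap + 2·C·cosβ = 12·4.1429 + 2·21.9317 = 93.5782

L=93.578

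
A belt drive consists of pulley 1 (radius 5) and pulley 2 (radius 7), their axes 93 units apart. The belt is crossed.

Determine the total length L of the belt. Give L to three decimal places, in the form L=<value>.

crossed belt: β = asin((r1+r2)/C) = asin(12/93) = 7.4137°
wrap1 = wrap2 = π + 2β = 194.8273°
tangent length = C·cosβ = 92.2226
L = (r1+r2)·wrap + 2·C·cosβ = 12·3.4004 + 2·92.2226 = 225.2497

L=225.250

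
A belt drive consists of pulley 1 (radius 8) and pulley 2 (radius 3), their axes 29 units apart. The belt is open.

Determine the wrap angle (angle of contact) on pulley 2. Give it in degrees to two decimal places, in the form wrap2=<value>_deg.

open belt: β = asin((r2−r1)/C) = asin(-5/29) = -9.9282°
wrap1 = π − 2β = 199.8564°
wrap2 = π + 2β = 160.1436°

wrap2=160.14_deg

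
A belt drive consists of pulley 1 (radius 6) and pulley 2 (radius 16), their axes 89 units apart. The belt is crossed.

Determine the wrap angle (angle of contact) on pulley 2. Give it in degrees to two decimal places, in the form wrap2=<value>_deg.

crossed belt: β = asin((r1+r2)/C) = asin(22/89) = 14.3114°
wrap1 = wrap2 = π + 2β = 208.6227°

wrap2=208.62_deg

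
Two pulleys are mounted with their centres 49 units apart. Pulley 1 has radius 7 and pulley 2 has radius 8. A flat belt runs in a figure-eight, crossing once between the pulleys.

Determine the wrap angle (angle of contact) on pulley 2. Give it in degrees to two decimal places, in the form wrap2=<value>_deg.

wrap2=215.65_deg

crossed belt: β = asin((r1+r2)/C) = asin(15/49) = 17.8257°
wrap1 = wrap2 = π + 2β = 215.6514°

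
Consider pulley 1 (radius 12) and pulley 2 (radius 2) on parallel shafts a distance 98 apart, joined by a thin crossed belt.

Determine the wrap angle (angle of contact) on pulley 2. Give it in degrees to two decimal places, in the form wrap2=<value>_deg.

crossed belt: β = asin((r1+r2)/C) = asin(14/98) = 8.2132°
wrap1 = wrap2 = π + 2β = 196.4264°

wrap2=196.43_deg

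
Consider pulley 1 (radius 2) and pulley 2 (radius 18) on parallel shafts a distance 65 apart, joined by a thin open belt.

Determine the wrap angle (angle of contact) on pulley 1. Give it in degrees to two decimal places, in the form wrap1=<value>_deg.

wrap1=151.50_deg

open belt: β = asin((r2−r1)/C) = asin(16/65) = 14.2500°
wrap1 = π − 2β = 151.4999°
wrap2 = π + 2β = 208.5001°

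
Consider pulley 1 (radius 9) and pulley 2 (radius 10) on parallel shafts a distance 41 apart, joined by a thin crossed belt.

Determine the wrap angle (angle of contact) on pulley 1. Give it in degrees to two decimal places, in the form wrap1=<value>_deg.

wrap1=235.22_deg

crossed belt: β = asin((r1+r2)/C) = asin(19/41) = 27.6077°
wrap1 = wrap2 = π + 2β = 235.2153°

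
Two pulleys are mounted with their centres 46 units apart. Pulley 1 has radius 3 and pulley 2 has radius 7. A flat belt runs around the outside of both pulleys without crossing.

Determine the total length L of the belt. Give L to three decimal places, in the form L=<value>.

open belt: β = asin((r2−r1)/C) = asin(4/46) = 4.9885°
wrap1 = π − 2β = 170.0229°
wrap2 = π + 2β = 189.9771°
tangent length = C·cosβ = 45.8258
L = r1·wrap1 + r2·wrap2 + 2·C·cosβ = 3·2.9675 + 7·3.3157 + 2·45.8258 = 123.7640

L=123.764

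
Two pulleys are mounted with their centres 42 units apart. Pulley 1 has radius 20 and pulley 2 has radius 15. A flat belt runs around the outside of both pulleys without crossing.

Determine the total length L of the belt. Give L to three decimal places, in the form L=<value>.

L=194.552

open belt: β = asin((r2−r1)/C) = asin(-5/42) = -6.8371°
wrap1 = π − 2β = 193.6743°
wrap2 = π + 2β = 166.3257°
tangent length = C·cosβ = 41.7013
L = r1·wrap1 + r2·wrap2 + 2·C·cosβ = 20·3.3803 + 15·2.9029 + 2·41.7013 = 194.5517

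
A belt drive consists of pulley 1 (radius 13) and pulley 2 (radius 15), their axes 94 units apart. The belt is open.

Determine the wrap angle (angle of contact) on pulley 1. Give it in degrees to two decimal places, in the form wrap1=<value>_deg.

wrap1=177.56_deg

open belt: β = asin((r2−r1)/C) = asin(2/94) = 1.2192°
wrap1 = π − 2β = 177.5617°
wrap2 = π + 2β = 182.4383°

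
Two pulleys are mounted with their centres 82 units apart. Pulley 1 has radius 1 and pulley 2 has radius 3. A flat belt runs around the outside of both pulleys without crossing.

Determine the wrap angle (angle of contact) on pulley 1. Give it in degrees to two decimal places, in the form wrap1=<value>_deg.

wrap1=177.20_deg

open belt: β = asin((r2−r1)/C) = asin(2/82) = 1.3976°
wrap1 = π − 2β = 177.2048°
wrap2 = π + 2β = 182.7952°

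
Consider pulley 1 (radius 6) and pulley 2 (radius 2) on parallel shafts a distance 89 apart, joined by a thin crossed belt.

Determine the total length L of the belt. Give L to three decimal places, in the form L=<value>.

crossed belt: β = asin((r1+r2)/C) = asin(8/89) = 5.1571°
wrap1 = wrap2 = π + 2β = 190.3143°
tangent length = C·cosβ = 88.6397
L = (r1+r2)·wrap + 2·C·cosβ = 8·3.3216 + 2·88.6397 = 203.8523

L=203.852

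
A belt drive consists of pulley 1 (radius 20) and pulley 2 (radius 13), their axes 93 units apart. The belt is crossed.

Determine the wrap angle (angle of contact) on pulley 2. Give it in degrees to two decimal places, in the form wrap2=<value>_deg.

crossed belt: β = asin((r1+r2)/C) = asin(33/93) = 20.7836°
wrap1 = wrap2 = π + 2β = 221.5671°

wrap2=221.57_deg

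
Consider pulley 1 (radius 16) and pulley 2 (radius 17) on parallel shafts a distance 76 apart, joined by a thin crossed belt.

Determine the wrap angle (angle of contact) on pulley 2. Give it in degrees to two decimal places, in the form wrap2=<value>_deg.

crossed belt: β = asin((r1+r2)/C) = asin(33/76) = 25.7351°
wrap1 = wrap2 = π + 2β = 231.4701°

wrap2=231.47_deg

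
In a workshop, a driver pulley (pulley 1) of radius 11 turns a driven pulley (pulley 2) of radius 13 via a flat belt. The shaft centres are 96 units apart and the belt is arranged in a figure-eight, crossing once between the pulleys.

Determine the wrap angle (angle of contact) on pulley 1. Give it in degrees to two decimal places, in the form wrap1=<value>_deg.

crossed belt: β = asin((r1+r2)/C) = asin(24/96) = 14.4775°
wrap1 = wrap2 = π + 2β = 208.9550°

wrap1=208.96_deg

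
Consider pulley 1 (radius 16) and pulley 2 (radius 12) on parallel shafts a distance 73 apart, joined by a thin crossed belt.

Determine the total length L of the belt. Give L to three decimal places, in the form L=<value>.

crossed belt: β = asin((r1+r2)/C) = asin(28/73) = 22.5545°
wrap1 = wrap2 = π + 2β = 225.1089°
tangent length = C·cosβ = 67.4166
L = (r1+r2)·wrap + 2·C·cosβ = 28·3.9289 + 2·67.4166 = 244.8422

L=244.842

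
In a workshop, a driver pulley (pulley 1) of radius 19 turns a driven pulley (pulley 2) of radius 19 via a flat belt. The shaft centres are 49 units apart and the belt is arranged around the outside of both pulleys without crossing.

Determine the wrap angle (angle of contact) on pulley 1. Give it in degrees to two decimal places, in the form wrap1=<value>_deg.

wrap1=180.00_deg

open belt: β = asin((r2−r1)/C) = asin(0/49) = 0.0000°
wrap1 = π − 2β = 180.0000°
wrap2 = π + 2β = 180.0000°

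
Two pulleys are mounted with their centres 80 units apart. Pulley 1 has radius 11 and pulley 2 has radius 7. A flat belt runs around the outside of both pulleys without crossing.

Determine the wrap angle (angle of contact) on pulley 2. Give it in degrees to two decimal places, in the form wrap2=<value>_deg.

wrap2=174.27_deg

open belt: β = asin((r2−r1)/C) = asin(-4/80) = -2.8660°
wrap1 = π − 2β = 185.7320°
wrap2 = π + 2β = 174.2680°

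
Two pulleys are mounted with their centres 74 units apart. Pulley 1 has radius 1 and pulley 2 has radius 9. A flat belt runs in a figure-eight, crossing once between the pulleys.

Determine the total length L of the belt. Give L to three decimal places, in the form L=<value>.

L=180.769

crossed belt: β = asin((r1+r2)/C) = asin(10/74) = 7.7664°
wrap1 = wrap2 = π + 2β = 195.5329°
tangent length = C·cosβ = 73.3212
L = (r1+r2)·wrap + 2·C·cosβ = 10·3.4127 + 2·73.3212 = 180.7693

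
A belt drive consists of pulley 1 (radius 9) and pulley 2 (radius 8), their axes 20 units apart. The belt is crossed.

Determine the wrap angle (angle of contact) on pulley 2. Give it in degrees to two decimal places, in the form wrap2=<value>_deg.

crossed belt: β = asin((r1+r2)/C) = asin(17/20) = 58.2117°
wrap1 = wrap2 = π + 2β = 296.4233°

wrap2=296.42_deg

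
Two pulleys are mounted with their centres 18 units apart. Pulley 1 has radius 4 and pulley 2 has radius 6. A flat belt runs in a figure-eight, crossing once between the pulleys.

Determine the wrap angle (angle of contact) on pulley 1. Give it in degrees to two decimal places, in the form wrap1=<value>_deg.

wrap1=247.50_deg

crossed belt: β = asin((r1+r2)/C) = asin(10/18) = 33.7490°
wrap1 = wrap2 = π + 2β = 247.4980°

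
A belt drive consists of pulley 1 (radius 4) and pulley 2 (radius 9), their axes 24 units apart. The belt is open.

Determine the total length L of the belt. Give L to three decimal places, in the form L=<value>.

open belt: β = asin((r2−r1)/C) = asin(5/24) = 12.0247°
wrap1 = π − 2β = 155.9506°
wrap2 = π + 2β = 204.0494°
tangent length = C·cosβ = 23.4734
L = r1·wrap1 + r2·wrap2 + 2·C·cosβ = 4·2.7219 + 9·3.5613 + 2·23.4734 = 89.8862

L=89.886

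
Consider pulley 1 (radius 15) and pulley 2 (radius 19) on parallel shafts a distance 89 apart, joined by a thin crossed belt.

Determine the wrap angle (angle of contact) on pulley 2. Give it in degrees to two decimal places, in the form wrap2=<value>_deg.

crossed belt: β = asin((r1+r2)/C) = asin(34/89) = 22.4590°
wrap1 = wrap2 = π + 2β = 224.9180°

wrap2=224.92_deg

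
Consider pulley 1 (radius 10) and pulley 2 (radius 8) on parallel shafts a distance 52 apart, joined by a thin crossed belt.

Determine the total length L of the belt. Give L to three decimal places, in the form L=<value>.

L=166.844

crossed belt: β = asin((r1+r2)/C) = asin(18/52) = 20.2522°
wrap1 = wrap2 = π + 2β = 220.5045°
tangent length = C·cosβ = 48.7852
L = (r1+r2)·wrap + 2·C·cosβ = 18·3.8485 + 2·48.7852 = 166.8440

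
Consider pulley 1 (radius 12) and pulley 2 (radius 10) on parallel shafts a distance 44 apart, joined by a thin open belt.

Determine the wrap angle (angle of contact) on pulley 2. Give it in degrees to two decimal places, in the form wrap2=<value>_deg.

wrap2=174.79_deg

open belt: β = asin((r2−r1)/C) = asin(-2/44) = -2.6053°
wrap1 = π − 2β = 185.2105°
wrap2 = π + 2β = 174.7895°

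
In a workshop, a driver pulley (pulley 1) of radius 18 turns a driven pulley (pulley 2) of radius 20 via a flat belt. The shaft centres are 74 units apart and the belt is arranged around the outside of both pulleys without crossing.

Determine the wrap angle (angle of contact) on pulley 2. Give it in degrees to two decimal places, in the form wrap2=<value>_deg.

open belt: β = asin((r2−r1)/C) = asin(2/74) = 1.5487°
wrap1 = π − 2β = 176.9026°
wrap2 = π + 2β = 183.0974°

wrap2=183.10_deg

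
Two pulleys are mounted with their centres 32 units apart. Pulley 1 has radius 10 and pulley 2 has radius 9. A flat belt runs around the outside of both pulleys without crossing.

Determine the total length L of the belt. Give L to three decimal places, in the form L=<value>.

open belt: β = asin((r2−r1)/C) = asin(-1/32) = -1.7908°
wrap1 = π − 2β = 183.5816°
wrap2 = π + 2β = 176.4184°
tangent length = C·cosβ = 31.9844
L = r1·wrap1 + r2·wrap2 + 2·C·cosβ = 10·3.2041 + 9·3.0791 + 2·31.9844 = 123.7215

L=123.722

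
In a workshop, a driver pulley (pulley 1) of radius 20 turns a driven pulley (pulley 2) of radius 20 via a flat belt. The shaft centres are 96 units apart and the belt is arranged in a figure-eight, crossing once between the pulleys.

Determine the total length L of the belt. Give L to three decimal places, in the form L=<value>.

L=334.585

crossed belt: β = asin((r1+r2)/C) = asin(40/96) = 24.6243°
wrap1 = wrap2 = π + 2β = 229.2486°
tangent length = C·cosβ = 87.2697
L = (r1+r2)·wrap + 2·C·cosβ = 40·4.0011 + 2·87.2697 = 334.5851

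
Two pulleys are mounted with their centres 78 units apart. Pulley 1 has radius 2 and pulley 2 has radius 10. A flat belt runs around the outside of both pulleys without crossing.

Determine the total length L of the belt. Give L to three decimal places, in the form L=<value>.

L=194.520

open belt: β = asin((r2−r1)/C) = asin(8/78) = 5.8868°
wrap1 = π − 2β = 168.2263°
wrap2 = π + 2β = 191.7737°
tangent length = C·cosβ = 77.5887
L = r1·wrap1 + r2·wrap2 + 2·C·cosβ = 2·2.9361 + 10·3.3471 + 2·77.5887 = 194.5203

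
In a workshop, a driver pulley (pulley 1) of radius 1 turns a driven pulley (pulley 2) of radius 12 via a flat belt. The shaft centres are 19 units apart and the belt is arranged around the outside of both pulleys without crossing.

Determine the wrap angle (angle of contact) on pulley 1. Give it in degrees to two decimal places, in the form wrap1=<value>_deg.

wrap1=109.25_deg

open belt: β = asin((r2−r1)/C) = asin(11/19) = 35.3765°
wrap1 = π − 2β = 109.2469°
wrap2 = π + 2β = 250.7531°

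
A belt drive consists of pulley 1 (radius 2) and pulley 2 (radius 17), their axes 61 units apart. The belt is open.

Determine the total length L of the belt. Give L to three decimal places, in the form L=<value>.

open belt: β = asin((r2−r1)/C) = asin(15/61) = 14.2351°
wrap1 = π − 2β = 151.5298°
wrap2 = π + 2β = 208.4702°
tangent length = C·cosβ = 59.1270
L = r1·wrap1 + r2·wrap2 + 2·C·cosβ = 2·2.6447 + 17·3.6385 + 2·59.1270 = 185.3977

L=185.398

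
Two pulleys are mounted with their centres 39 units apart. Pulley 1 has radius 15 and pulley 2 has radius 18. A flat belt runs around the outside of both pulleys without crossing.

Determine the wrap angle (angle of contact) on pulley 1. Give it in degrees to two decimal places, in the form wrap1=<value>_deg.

open belt: β = asin((r2−r1)/C) = asin(3/39) = 4.4117°
wrap1 = π − 2β = 171.1765°
wrap2 = π + 2β = 188.8235°

wrap1=171.18_deg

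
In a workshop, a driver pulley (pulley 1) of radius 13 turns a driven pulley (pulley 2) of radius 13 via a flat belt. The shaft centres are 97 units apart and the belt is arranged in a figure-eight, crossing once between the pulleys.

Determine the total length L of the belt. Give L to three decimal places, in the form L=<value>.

L=282.693

crossed belt: β = asin((r1+r2)/C) = asin(26/97) = 15.5477°
wrap1 = wrap2 = π + 2β = 211.0955°
tangent length = C·cosβ = 93.4505
L = (r1+r2)·wrap + 2·C·cosβ = 26·3.6843 + 2·93.4505 = 282.6931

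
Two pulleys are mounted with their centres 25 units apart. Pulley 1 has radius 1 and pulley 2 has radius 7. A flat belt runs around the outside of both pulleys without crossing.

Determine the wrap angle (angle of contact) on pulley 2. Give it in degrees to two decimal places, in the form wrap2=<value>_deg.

open belt: β = asin((r2−r1)/C) = asin(6/25) = 13.8865°
wrap1 = π − 2β = 152.2269°
wrap2 = π + 2β = 207.7731°

wrap2=207.77_deg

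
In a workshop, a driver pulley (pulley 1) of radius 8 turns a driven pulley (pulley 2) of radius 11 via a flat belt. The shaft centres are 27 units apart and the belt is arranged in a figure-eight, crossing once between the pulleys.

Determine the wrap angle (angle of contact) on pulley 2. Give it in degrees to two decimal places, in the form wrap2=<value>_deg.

wrap2=269.45_deg

crossed belt: β = asin((r1+r2)/C) = asin(19/27) = 44.7249°
wrap1 = wrap2 = π + 2β = 269.4498°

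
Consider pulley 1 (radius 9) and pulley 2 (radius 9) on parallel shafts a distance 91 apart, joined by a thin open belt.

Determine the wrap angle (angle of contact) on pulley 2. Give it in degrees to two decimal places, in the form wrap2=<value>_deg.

wrap2=180.00_deg

open belt: β = asin((r2−r1)/C) = asin(0/91) = 0.0000°
wrap1 = π − 2β = 180.0000°
wrap2 = π + 2β = 180.0000°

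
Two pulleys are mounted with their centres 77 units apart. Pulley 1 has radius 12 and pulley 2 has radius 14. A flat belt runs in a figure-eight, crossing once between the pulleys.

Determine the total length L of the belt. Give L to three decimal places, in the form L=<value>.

L=244.547

crossed belt: β = asin((r1+r2)/C) = asin(26/77) = 19.7345°
wrap1 = wrap2 = π + 2β = 219.4690°
tangent length = C·cosβ = 72.4776
L = (r1+r2)·wrap + 2·C·cosβ = 26·3.8305 + 2·72.4776 = 244.5471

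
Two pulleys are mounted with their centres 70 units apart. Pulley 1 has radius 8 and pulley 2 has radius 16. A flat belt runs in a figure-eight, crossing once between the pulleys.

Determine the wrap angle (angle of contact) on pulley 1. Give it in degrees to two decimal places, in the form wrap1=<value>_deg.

crossed belt: β = asin((r1+r2)/C) = asin(24/70) = 20.0510°
wrap1 = wrap2 = π + 2β = 220.1021°

wrap1=220.10_deg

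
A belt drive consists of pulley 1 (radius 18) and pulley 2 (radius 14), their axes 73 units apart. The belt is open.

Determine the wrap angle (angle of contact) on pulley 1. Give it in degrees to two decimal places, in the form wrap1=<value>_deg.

wrap1=186.28_deg

open belt: β = asin((r2−r1)/C) = asin(-4/73) = -3.1411°
wrap1 = π − 2β = 186.2821°
wrap2 = π + 2β = 173.7179°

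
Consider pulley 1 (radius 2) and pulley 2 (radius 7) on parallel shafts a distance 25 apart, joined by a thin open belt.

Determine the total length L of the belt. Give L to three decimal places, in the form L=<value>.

open belt: β = asin((r2−r1)/C) = asin(5/25) = 11.5370°
wrap1 = π − 2β = 156.9261°
wrap2 = π + 2β = 203.0739°
tangent length = C·cosβ = 24.4949
L = r1·wrap1 + r2·wrap2 + 2·C·cosβ = 2·2.7389 + 7·3.5443 + 2·24.4949 = 79.2777

L=79.278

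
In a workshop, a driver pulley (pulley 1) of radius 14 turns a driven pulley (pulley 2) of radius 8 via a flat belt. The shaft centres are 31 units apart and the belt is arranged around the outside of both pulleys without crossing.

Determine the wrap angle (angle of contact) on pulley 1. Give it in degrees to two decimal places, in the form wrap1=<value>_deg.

wrap1=202.32_deg

open belt: β = asin((r2−r1)/C) = asin(-6/31) = -11.1599°
wrap1 = π − 2β = 202.3199°
wrap2 = π + 2β = 157.6801°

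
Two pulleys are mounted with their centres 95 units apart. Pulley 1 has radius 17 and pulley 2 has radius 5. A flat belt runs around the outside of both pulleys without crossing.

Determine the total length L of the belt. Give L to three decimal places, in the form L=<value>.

open belt: β = asin((r2−r1)/C) = asin(-12/95) = -7.2567°
wrap1 = π − 2β = 194.5135°
wrap2 = π + 2β = 165.4865°
tangent length = C·cosβ = 94.2391
L = r1·wrap1 + r2·wrap2 + 2·C·cosβ = 17·3.3949 + 5·2.8883 + 2·94.2391 = 260.6329

L=260.633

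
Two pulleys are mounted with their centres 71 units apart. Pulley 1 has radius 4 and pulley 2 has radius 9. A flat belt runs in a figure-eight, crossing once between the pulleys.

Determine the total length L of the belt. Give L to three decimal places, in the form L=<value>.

crossed belt: β = asin((r1+r2)/C) = asin(13/71) = 10.5503°
wrap1 = wrap2 = π + 2β = 201.1006°
tangent length = C·cosβ = 69.7997
L = (r1+r2)·wrap + 2·C·cosβ = 13·3.5099 + 2·69.7997 = 185.2277

L=185.228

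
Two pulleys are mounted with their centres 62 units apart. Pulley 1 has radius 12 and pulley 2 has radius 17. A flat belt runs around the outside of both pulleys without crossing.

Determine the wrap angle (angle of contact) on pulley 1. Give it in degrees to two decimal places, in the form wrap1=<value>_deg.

open belt: β = asin((r2−r1)/C) = asin(5/62) = 4.6257°
wrap1 = π − 2β = 170.7487°
wrap2 = π + 2β = 189.2513°

wrap1=170.75_deg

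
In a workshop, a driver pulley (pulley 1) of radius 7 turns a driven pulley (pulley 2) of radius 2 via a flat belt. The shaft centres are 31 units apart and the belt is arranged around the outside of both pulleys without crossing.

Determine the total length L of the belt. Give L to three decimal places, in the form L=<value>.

open belt: β = asin((r2−r1)/C) = asin(-5/31) = -9.2818°
wrap1 = π − 2β = 198.5636°
wrap2 = π + 2β = 161.4364°
tangent length = C·cosβ = 30.5941
L = r1·wrap1 + r2·wrap2 + 2·C·cosβ = 7·3.4656 + 2·2.8176 + 2·30.5941 = 91.0825

L=91.083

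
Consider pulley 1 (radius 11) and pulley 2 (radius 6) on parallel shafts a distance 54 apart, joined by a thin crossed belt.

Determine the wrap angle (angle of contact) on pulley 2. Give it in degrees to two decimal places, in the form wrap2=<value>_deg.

wrap2=216.70_deg

crossed belt: β = asin((r1+r2)/C) = asin(17/54) = 18.3496°
wrap1 = wrap2 = π + 2β = 216.6993°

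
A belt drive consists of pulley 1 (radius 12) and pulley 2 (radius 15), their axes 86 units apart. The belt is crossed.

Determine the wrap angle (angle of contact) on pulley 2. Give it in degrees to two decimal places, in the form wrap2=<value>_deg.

wrap2=216.60_deg

crossed belt: β = asin((r1+r2)/C) = asin(27/86) = 18.2976°
wrap1 = wrap2 = π + 2β = 216.5953°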